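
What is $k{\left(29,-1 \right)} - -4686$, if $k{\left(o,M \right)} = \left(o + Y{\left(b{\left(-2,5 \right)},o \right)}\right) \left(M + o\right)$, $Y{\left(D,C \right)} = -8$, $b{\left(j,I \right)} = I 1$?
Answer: $5274$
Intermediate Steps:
$b{\left(j,I \right)} = I$
$k{\left(o,M \right)} = \left(-8 + o\right) \left(M + o\right)$ ($k{\left(o,M \right)} = \left(o - 8\right) \left(M + o\right) = \left(-8 + o\right) \left(M + o\right)$)
$k{\left(29,-1 \right)} - -4686 = \left(29^{2} - -8 - 232 - 29\right) - -4686 = \left(841 + 8 - 232 - 29\right) + 4686 = 588 + 4686 = 5274$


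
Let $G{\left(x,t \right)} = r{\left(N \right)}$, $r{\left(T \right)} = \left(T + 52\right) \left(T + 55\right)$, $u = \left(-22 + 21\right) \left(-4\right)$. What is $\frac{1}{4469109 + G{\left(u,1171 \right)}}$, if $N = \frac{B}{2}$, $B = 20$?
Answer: $\frac{1}{4473139} \approx 2.2356 \cdot 10^{-7}$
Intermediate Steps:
$N = 10$ ($N = \frac{20}{2} = 20 \cdot \frac{1}{2} = 10$)
$u = 4$ ($u = \left(-1\right) \left(-4\right) = 4$)
$r{\left(T \right)} = \left(52 + T\right) \left(55 + T\right)$
$G{\left(x,t \right)} = 4030$ ($G{\left(x,t \right)} = 2860 + 10^{2} + 107 \cdot 10 = 2860 + 100 + 1070 = 4030$)
$\frac{1}{4469109 + G{\left(u,1171 \right)}} = \frac{1}{4469109 + 4030} = \frac{1}{4473139}$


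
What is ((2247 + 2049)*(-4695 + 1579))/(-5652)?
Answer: 1115528/471 ≈ 2368.4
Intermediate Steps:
((2247 + 2049)*(-4695 + 1579))/(-5652) = (4296*(-3116))*(-1/5652) = -13386336*(-1/5652) = 1115528/471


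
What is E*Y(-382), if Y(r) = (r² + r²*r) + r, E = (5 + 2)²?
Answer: -2724273874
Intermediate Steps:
E = 49 (E = 7² = 49)
Y(r) = r + r² + r³ (Y(r) = (r² + r³) + r = r + r² + r³)
E*Y(-382) = 49*(-382*(1 - 382 + (-382)²)) = 49*(-382*(1 - 382 + 145924)) = 49*(-382*145543) = 49*(-55597426) = -2724273874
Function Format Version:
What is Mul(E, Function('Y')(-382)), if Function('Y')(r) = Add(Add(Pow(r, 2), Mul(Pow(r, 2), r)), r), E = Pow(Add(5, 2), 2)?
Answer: -2724273874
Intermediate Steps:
E = 49 (E = Pow(7, 2) = 49)
Function('Y')(r) = Add(r, Pow(r, 2), Pow(r, 3)) (Function('Y')(r) = Add(Add(Pow(r, 2), Pow(r, 3)), r) = Add(r, Pow(r, 2), Pow(r, 3)))
Mul(E, Function('Y')(-382)) = Mul(49, Mul(-382, Add(1, -382, Pow(-382, 2)))) = Mul(49, Mul(-382, Add(1, -382, 145924))) = Mul(49, Mul(-382, 145543)) = Mul(49, -55597426) = -2724273874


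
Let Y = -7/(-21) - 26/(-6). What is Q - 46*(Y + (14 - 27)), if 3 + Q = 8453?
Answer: 26500/3 ≈ 8833.3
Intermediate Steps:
Q = 8450 (Q = -3 + 8453 = 8450)
Y = 14/3 (Y = -7*(-1/21) - 26*(-⅙) = ⅓ + 13/3 = 14/3 ≈ 4.6667)
Q - 46*(Y + (14 - 27)) = 8450 - 46*(14/3 + (14 - 27)) = 8450 - 46*(14/3 - 13) = 8450 - 46*(-25)/3 = 8450 - 1*(-1150/3) = 8450 + 1150/3 = 26500/3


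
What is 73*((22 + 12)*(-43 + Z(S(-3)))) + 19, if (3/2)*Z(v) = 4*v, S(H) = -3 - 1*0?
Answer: -126563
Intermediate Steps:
S(H) = -3 (S(H) = -3 + 0 = -3)
Z(v) = 8*v/3 (Z(v) = 2*(4*v)/3 = 8*v/3)
73*((22 + 12)*(-43 + Z(S(-3)))) + 19 = 73*((22 + 12)*(-43 + (8/3)*(-3))) + 19 = 73*(34*(-43 - 8)) + 19 = 73*(34*(-51)) + 19 = 73*(-1734) + 19 = -126582 + 19 = -126563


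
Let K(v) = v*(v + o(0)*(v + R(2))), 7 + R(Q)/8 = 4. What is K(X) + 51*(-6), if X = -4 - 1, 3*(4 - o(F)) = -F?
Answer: 299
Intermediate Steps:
R(Q) = -24 (R(Q) = -56 + 8*4 = -56 + 32 = -24)
o(F) = 4 + F/3 (o(F) = 4 - (-1)*F/3 = 4 + F/3)
X = -5
K(v) = v*(-96 + 5*v) (K(v) = v*(v + (4 + (⅓)*0)*(v - 24)) = v*(v + (4 + 0)*(-24 + v)) = v*(v + 4*(-24 + v)) = v*(v + (-96 + 4*v)) = v*(-96 + 5*v))
K(X) + 51*(-6) = -5*(-96 + 5*(-5)) + 51*(-6) = -5*(-96 - 25) - 306 = -5*(-121) - 306 = 605 - 306 = 299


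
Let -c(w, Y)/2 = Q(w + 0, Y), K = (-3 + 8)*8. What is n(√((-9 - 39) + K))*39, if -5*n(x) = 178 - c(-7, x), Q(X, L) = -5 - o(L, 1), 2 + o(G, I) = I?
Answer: -1326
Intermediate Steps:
o(G, I) = -2 + I
K = 40 (K = 5*8 = 40)
Q(X, L) = -4 (Q(X, L) = -5 - (-2 + 1) = -5 - 1*(-1) = -5 + 1 = -4)
c(w, Y) = 8 (c(w, Y) = -2*(-4) = 8)
n(x) = -34 (n(x) = -(178 - 1*8)/5 = -(178 - 8)/5 = -⅕*170 = -34)
n(√((-9 - 39) + K))*39 = -34*39 = -1326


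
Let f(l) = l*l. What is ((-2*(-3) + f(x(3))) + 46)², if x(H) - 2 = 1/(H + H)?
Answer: 4165681/1296 ≈ 3214.3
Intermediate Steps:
x(H) = 2 + 1/(2*H) (x(H) = 2 + 1/(H + H) = 2 + 1/(2*H))
f(l) = l²
((-2*(-3) + f(x(3))) + 46)² = ((-2*(-3) + (2 + (½)/3)²) + 46)² = ((6 + (2 + (½)*(⅓))²) + 46)² = ((6 + (2 + ⅙)²) + 46)² = ((6 + (13/6)²) + 46)² = ((6 + 169/36) + 46)² = (385/36 + 46)² = (2041/36)² = 4165681/1296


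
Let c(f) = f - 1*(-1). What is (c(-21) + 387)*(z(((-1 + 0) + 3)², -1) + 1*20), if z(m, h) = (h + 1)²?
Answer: 7340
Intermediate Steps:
c(f) = 1 + f (c(f) = f + 1 = 1 + f)
z(m, h) = (1 + h)²
(c(-21) + 387)*(z(((-1 + 0) + 3)², -1) + 1*20) = ((1 - 21) + 387)*((1 - 1)² + 1*20) = (-20 + 387)*(0² + 20) = 367*(0 + 20) = 367*20 = 7340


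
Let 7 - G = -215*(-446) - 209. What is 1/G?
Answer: -1/95674 ≈ -1.0452e-5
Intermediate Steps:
G = -95674 (G = 7 - (-215*(-446) - 209) = 7 - (95890 - 209) = 7 - 1*95681 = 7 - 95681 = -95674)
1/G = 1/(-95674) = -1/95674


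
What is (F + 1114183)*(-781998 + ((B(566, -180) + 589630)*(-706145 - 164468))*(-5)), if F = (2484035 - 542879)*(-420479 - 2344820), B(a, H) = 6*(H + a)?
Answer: -13831827229023206552030812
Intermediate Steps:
B(a, H) = 6*H + 6*a
F = -5367876745644 (F = 1941156*(-2765299) = -5367876745644)
(F + 1114183)*(-781998 + ((B(566, -180) + 589630)*(-706145 - 164468))*(-5)) = (-5367876745644 + 1114183)*(-781998 + (((6*(-180) + 6*566) + 589630)*(-706145 - 164468))*(-5)) = -5367875631461*(-781998 + (((-1080 + 3396) + 589630)*(-870613))*(-5)) = -5367875631461*(-781998 + ((2316 + 589630)*(-870613))*(-5)) = -5367875631461*(-781998 + (591946*(-870613))*(-5)) = -5367875631461*(-781998 - 515355882898*(-5)) = -5367875631461*(-781998 + 2576779414490) = -5367875631461*2576778632492 = -13831827229023206552030812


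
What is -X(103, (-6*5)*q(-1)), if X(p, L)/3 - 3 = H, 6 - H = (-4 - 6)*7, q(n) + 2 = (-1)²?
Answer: -237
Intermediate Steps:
q(n) = -1 (q(n) = -2 + (-1)² = -2 + 1 = -1)
H = 76 (H = 6 - (-4 - 6)*7 = 6 - (-10)*7 = 6 - 1*(-70) = 6 + 70 = 76)
X(p, L) = 237 (X(p, L) = 9 + 3*76 = 9 + 228 = 237)
-X(103, (-6*5)*q(-1)) = -1*237 = -237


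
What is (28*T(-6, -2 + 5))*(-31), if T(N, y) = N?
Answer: 5208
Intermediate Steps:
(28*T(-6, -2 + 5))*(-31) = (28*(-6))*(-31) = -168*(-31) = 5208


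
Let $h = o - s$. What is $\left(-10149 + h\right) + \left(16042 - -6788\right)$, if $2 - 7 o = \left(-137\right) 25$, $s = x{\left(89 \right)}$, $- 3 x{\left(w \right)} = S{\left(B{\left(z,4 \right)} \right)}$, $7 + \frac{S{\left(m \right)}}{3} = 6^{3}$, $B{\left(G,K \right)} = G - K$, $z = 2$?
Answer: $\frac{93657}{7} \approx 13380.0$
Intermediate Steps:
$S{\left(m \right)} = 627$ ($S{\left(m \right)} = -21 + 3 \cdot 6^{3} = -21 + 3 \cdot 216 = -21 + 648 = 627$)
$x{\left(w \right)} = -209$ ($x{\left(w \right)} = \left(- \frac{1}{3}\right) 627 = -209$)
$s = -209$
$o = \frac{3427}{7}$ ($o = \frac{2}{7} - \frac{\left(-137\right) 25}{7} = \frac{2}{7} - - \frac{3425}{7} = \frac{2}{7} + \frac{3425}{7} = \frac{3427}{7} \approx 489.57$)
$h = \frac{4890}{7}$ ($h = \frac{3427}{7} - -209 = \frac{3427}{7} + 209 = \frac{4890}{7} \approx 698.57$)
$\left(-10149 + h\right) + \left(16042 - -6788\right) = \left(-10149 + \frac{4890}{7}\right) + \left(16042 - -6788\right) = - \frac{66153}{7} + \left(16042 + 6788\right) = - \frac{66153}{7} + 22830 = \frac{93657}{7}$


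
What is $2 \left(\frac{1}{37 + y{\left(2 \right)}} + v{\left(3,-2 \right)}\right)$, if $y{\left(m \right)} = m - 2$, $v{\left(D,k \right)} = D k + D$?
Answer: $- \frac{220}{37} \approx -5.9459$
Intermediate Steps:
$v{\left(D,k \right)} = D + D k$
$y{\left(m \right)} = -2 + m$
$2 \left(\frac{1}{37 + y{\left(2 \right)}} + v{\left(3,-2 \right)}\right) = 2 \left(\frac{1}{37 + \left(-2 + 2\right)} + 3 \left(1 - 2\right)\right) = 2 \left(\frac{1}{37 + 0} + 3 \left(-1\right)\right) = 2 \left(\frac{1}{37} - 3\right) = 2 \left(- \frac{110}{37}\right) = - \frac{220}{37}$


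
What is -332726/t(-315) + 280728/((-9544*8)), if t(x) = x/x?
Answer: -3175572035/9544 ≈ -3.3273e+5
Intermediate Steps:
t(x) = 1
-332726/t(-315) + 280728/((-9544*8)) = -332726/1 + 280728/((-9544*8)) = -332726*1 + 280728/((-1193*64)) = -332726 + 280728/(-76352) = -332726 + 280728*(-1/76352) = -332726 - 35091/9544 = -3175572035/9544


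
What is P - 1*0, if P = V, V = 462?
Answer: 462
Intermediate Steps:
P = 462
P - 1*0 = 462 - 1*0 = 462 + 0 = 462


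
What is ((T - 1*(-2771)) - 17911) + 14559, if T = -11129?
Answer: -11710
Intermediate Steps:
((T - 1*(-2771)) - 17911) + 14559 = ((-11129 - 1*(-2771)) - 17911) + 14559 = ((-11129 + 2771) - 17911) + 14559 = (-8358 - 17911) + 14559 = -26269 + 14559 = -11710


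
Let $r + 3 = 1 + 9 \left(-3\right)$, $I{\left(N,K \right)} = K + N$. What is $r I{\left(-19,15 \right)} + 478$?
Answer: $594$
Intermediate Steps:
$r = -29$ ($r = -3 + \left(1 + 9 \left(-3\right)\right) = -3 + \left(1 - 27\right) = -3 - 26 = -29$)
$r I{\left(-19,15 \right)} + 478 = - 29 \left(15 - 19\right) + 478 = \left(-29\right) \left(-4\right) + 478 = 116 + 478 = 594$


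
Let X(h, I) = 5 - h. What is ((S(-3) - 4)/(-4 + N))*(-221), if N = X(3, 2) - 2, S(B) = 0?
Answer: -221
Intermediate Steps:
N = 0 (N = (5 - 1*3) - 2 = (5 - 3) - 2 = 2 - 2 = 0)
((S(-3) - 4)/(-4 + N))*(-221) = ((0 - 4)/(-4 + 0))*(-221) = -4/(-4)*(-221) = -4*(-¼)*(-221) = 1*(-221) = -221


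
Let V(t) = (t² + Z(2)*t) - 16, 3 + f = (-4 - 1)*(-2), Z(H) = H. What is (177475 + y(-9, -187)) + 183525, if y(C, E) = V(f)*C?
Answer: 360577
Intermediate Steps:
f = 7 (f = -3 + (-4 - 1)*(-2) = -3 - 5*(-2) = -3 + 10 = 7)
V(t) = -16 + t² + 2*t (V(t) = (t² + 2*t) - 16 = -16 + t² + 2*t)
y(C, E) = 47*C (y(C, E) = (-16 + 7² + 2*7)*C = (-16 + 49 + 14)*C = 47*C)
(177475 + y(-9, -187)) + 183525 = (177475 + 47*(-9)) + 183525 = (177475 - 423) + 183525 = 177052 + 183525 = 360577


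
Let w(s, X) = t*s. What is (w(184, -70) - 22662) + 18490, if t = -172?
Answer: -35820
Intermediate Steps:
w(s, X) = -172*s
(w(184, -70) - 22662) + 18490 = (-172*184 - 22662) + 18490 = (-31648 - 22662) + 18490 = -54310 + 18490 = -35820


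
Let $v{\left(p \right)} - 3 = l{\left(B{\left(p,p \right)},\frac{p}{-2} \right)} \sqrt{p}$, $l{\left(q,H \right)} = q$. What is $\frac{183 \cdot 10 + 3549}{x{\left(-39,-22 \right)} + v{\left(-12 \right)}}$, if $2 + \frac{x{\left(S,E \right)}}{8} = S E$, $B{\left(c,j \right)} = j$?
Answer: $\frac{36851529}{46937929} + \frac{129096 i \sqrt{3}}{46937929} \approx 0.78511 + 0.0047638 i$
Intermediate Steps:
$v{\left(p \right)} = 3 + p^{\frac{3}{2}}$ ($v{\left(p \right)} = 3 + p \sqrt{p} = 3 + p^{\frac{3}{2}}$)
$x{\left(S,E \right)} = -16 + 8 E S$ ($x{\left(S,E \right)} = -16 + 8 S E = -16 + 8 E S$)
$\frac{183 \cdot 10 + 3549}{x{\left(-39,-22 \right)} + v{\left(-12 \right)}} = \frac{183 \cdot 10 + 3549}{\left(-16 + 8 \left(-22\right) \left(-39\right)\right) + \left(3 + \left(-12\right)^{\frac{3}{2}}\right)} = \frac{1830 + 3549}{\left(-16 + 6864\right) + \left(3 - 24 i \sqrt{3}\right)} = \frac{5379}{6848 + \left(3 - 24 i \sqrt{3}\right)} = \frac{5379}{6851 - 24 i \sqrt{3}}$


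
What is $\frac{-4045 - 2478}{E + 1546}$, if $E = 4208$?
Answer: $- \frac{6523}{5754} \approx -1.1336$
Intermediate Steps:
$\frac{-4045 - 2478}{E + 1546} = \frac{-4045 - 2478}{4208 + 1546} = - \frac{6523}{5754}$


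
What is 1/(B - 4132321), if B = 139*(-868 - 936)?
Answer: -1/4383077 ≈ -2.2815e-7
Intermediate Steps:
B = -250756 (B = 139*(-1804) = -250756)
1/(B - 4132321) = 1/(-250756 - 4132321) = 1/(-4383077) = -1/4383077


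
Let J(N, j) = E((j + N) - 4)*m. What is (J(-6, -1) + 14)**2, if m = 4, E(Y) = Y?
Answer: 900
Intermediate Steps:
J(N, j) = -16 + 4*N + 4*j (J(N, j) = ((j + N) - 4)*4 = ((N + j) - 4)*4 = (-4 + N + j)*4 = -16 + 4*N + 4*j)
(J(-6, -1) + 14)**2 = ((-16 + 4*(-6) + 4*(-1)) + 14)**2 = ((-16 - 24 - 4) + 14)**2 = (-44 + 14)**2 = (-30)**2 = 900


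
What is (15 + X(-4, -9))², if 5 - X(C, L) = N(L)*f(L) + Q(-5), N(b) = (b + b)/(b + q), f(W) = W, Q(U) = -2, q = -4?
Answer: 200704/169 ≈ 1187.6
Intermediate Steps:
N(b) = 2*b/(-4 + b) (N(b) = (b + b)/(b - 4) = (2*b)/(-4 + b) = 2*b/(-4 + b))
X(C, L) = 7 - 2*L²/(-4 + L) (X(C, L) = 5 - ((2*L/(-4 + L))*L - 2) = 5 - (2*L²/(-4 + L) - 2) = 5 - (-2 + 2*L²/(-4 + L)) = 5 + (2 - 2*L²/(-4 + L)) = 7 - 2*L²/(-4 + L))
(15 + X(-4, -9))² = (15 + (-28 - 2*(-9)² + 7*(-9))/(-4 - 9))² = (15 + (-28 - 2*81 - 63)/(-13))² = (15 - (-28 - 162 - 63)/13)² = (15 - 1/13*(-253))² = (15 + 253/13)² = (448/13)² = 200704/169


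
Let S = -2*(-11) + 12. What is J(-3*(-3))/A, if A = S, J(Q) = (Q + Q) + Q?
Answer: 27/34 ≈ 0.79412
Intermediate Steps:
J(Q) = 3*Q (J(Q) = 2*Q + Q = 3*Q)
S = 34 (S = 22 + 12 = 34)
A = 34
J(-3*(-3))/A = (3*(-3*(-3)))/34 = (3*9)*(1/34) = 27*(1/34) = 27/34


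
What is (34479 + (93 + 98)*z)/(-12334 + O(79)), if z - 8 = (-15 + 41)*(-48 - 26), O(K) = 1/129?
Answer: 42760533/1591085 ≈ 26.875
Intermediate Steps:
O(K) = 1/129
z = -1916 (z = 8 + (-15 + 41)*(-48 - 26) = 8 + 26*(-74) = 8 - 1924 = -1916)
(34479 + (93 + 98)*z)/(-12334 + O(79)) = (34479 + (93 + 98)*(-1916))/(-12334 + 1/129) = (34479 + 191*(-1916))/(-1591085/129) = (34479 - 365956)*(-129/1591085) = -331477*(-129/1591085) = 42760533/1591085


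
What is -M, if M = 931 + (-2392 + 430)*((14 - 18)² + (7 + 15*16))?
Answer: 515075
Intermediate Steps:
M = -515075 (M = 931 - 1962*((-4)² + (7 + 240)) = 931 - 1962*(16 + 247) = 931 - 1962*263 = 931 - 516006 = -515075)
-M = -1*(-515075) = 515075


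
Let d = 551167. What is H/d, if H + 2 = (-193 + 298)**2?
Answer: 11023/551167 ≈ 0.019999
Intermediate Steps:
H = 11023 (H = -2 + (-193 + 298)**2 = -2 + 105**2 = -2 + 11025 = 11023)
H/d = 11023/551167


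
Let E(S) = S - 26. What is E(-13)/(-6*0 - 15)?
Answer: 13/5 ≈ 2.6000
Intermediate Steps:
E(S) = -26 + S
E(-13)/(-6*0 - 15) = (-26 - 13)/(-6*0 - 15) = -39/(0 - 15) = -39/(-15) = -39*(-1/15) = 13/5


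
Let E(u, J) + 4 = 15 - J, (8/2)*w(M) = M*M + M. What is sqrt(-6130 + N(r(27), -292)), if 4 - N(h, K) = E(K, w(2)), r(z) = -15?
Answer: I*sqrt(24542)/2 ≈ 78.329*I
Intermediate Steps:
w(M) = M/4 + M**2/4 (w(M) = (M*M + M)/4 = (M**2 + M)/4 = (M + M**2)/4 = M/4 + M**2/4)
E(u, J) = 11 - J (E(u, J) = -4 + (15 - J) = 11 - J)
N(h, K) = -11/2 (N(h, K) = 4 - (11 - 2*(1 + 2)/4) = 4 - (11 - 2*3/4) = 4 - (11 - 1*3/2) = 4 - (11 - 3/2) = 4 - 1*19/2 = 4 - 19/2 = -11/2)
sqrt(-6130 + N(r(27), -292)) = sqrt(-6130 - 11/2) = sqrt(-12271/2) = I*sqrt(24542)/2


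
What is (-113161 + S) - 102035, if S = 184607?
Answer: -30589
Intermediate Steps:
(-113161 + S) - 102035 = (-113161 + 184607) - 102035 = 71446 - 102035 = -30589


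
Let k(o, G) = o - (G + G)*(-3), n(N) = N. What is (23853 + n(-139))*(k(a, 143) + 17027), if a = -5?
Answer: 424006320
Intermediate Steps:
k(o, G) = o + 6*G (k(o, G) = o - 2*G*(-3) = o - (-6)*G = o + 6*G)
(23853 + n(-139))*(k(a, 143) + 17027) = (23853 - 139)*((-5 + 6*143) + 17027) = 23714*((-5 + 858) + 17027) = 23714*(853 + 17027) = 23714*17880 = 424006320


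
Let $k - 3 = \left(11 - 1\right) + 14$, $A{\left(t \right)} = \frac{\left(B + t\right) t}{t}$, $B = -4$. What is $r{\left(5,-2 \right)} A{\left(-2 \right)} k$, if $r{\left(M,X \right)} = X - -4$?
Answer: $-324$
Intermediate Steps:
$A{\left(t \right)} = -4 + t$ ($A{\left(t \right)} = \frac{\left(-4 + t\right) t}{t} = \frac{t \left(-4 + t\right)}{t} = -4 + t$)
$r{\left(M,X \right)} = 4 + X$ ($r{\left(M,X \right)} = X + 4 = 4 + X$)
$k = 27$ ($k = 3 + \left(\left(11 - 1\right) + 14\right) = 3 + \left(10 + 14\right) = 3 + 24 = 27$)
$r{\left(5,-2 \right)} A{\left(-2 \right)} k = \left(4 - 2\right) \left(-4 - 2\right) 27 = 2 \left(-6\right) 27 = \left(-12\right) 27 = -324$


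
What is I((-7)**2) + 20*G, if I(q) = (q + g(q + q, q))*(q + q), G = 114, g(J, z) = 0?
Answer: 7082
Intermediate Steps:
I(q) = 2*q**2 (I(q) = (q + 0)*(q + q) = q*(2*q) = 2*q**2)
I((-7)**2) + 20*G = 2*((-7)**2)**2 + 20*114 = 2*49**2 + 2280 = 2*2401 + 2280 = 4802 + 2280 = 7082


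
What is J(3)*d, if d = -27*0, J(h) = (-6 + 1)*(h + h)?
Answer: 0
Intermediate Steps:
J(h) = -10*h
d = 0
J(3)*d = -10*3*0 = -30*0 = 0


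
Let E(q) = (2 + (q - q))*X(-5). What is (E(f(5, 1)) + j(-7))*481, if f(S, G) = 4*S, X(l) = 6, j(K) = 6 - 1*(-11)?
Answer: 13949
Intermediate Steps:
j(K) = 17 (j(K) = 6 + 11 = 17)
E(q) = 12 (E(q) = (2 + (q - q))*6 = (2 + 0)*6 = 2*6 = 12)
(E(f(5, 1)) + j(-7))*481 = (12 + 17)*481 = 29*481 = 13949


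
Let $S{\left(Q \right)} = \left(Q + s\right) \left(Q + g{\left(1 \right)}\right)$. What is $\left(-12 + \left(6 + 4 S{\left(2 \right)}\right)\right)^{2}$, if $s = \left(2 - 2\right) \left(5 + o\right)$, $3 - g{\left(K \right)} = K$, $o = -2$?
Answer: $676$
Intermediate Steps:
$g{\left(K \right)} = 3 - K$
$s = 0$ ($s = \left(2 - 2\right) \left(5 - 2\right) = 0 \cdot 3 = 0$)
$S{\left(Q \right)} = Q \left(2 + Q\right)$ ($S{\left(Q \right)} = \left(Q + 0\right) \left(Q + \left(3 - 1\right)\right) = Q \left(Q + \left(3 - 1\right)\right) = Q \left(Q + 2\right) = Q \left(2 + Q\right)$)
$\left(-12 + \left(6 + 4 S{\left(2 \right)}\right)\right)^{2} = \left(-12 + \left(6 + 4 \cdot 2 \left(2 + 2\right)\right)\right)^{2} = \left(-12 + \left(6 + 4 \cdot 2 \cdot 4\right)\right)^{2} = \left(-12 + \left(6 + 4 \cdot 8\right)\right)^{2} = \left(-12 + \left(6 + 32\right)\right)^{2} = \left(-12 + 38\right)^{2} = 26^{2} = 676$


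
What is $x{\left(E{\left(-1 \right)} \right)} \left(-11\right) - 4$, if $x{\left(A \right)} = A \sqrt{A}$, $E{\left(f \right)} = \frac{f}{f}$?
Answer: $-15$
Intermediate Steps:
$E{\left(f \right)} = 1$
$x{\left(A \right)} = A^{\frac{3}{2}}$
$x{\left(E{\left(-1 \right)} \right)} \left(-11\right) - 4 = 1^{\frac{3}{2}} \left(-11\right) - 4 = 1 \left(-11\right) - 4 = -11 - 4 = -15$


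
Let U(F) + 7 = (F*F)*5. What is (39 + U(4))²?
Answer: 12544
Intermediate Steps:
U(F) = -7 + 5*F² (U(F) = -7 + (F*F)*5 = -7 + F²*5 = -7 + 5*F²)
(39 + U(4))² = (39 + (-7 + 5*4²))² = (39 + (-7 + 5*16))² = (39 + (-7 + 80))² = (39 + 73)² = 112² = 12544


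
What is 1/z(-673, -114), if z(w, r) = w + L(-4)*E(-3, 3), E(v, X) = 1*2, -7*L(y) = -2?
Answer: -7/4707 ≈ -0.0014871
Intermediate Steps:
L(y) = 2/7 (L(y) = -⅐*(-2) = 2/7)
E(v, X) = 2
z(w, r) = 4/7 + w (z(w, r) = w + (2/7)*2 = w + 4/7 = 4/7 + w)
1/z(-673, -114) = 1/(4/7 - 673) = 1/(-4707/7) = -7/4707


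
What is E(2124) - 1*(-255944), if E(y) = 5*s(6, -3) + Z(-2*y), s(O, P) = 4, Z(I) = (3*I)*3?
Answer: 217732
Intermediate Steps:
Z(I) = 9*I
E(y) = 20 - 18*y (E(y) = 5*4 + 9*(-2*y) = 20 - 18*y)
E(2124) - 1*(-255944) = (20 - 18*2124) - 1*(-255944) = (20 - 38232) + 255944 = -38212 + 255944 = 217732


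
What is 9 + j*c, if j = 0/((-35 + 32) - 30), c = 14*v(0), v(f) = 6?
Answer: 9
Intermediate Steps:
c = 84 (c = 14*6 = 84)
j = 0 (j = 0/(-3 - 30) = 0/(-33) = 0*(-1/33) = 0)
9 + j*c = 9 + 0*84 = 9 + 0 = 9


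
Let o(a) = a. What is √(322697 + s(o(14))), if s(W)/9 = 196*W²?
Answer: √668441 ≈ 817.58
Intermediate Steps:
s(W) = 1764*W² (s(W) = 9*(196*W²) = 1764*W²)
√(322697 + s(o(14))) = √(322697 + 1764*14²) = √(322697 + 1764*196) = √(322697 + 345744) = √668441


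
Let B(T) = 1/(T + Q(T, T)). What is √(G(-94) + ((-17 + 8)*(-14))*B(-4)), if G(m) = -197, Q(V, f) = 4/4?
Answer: I*√239 ≈ 15.46*I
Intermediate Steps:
Q(V, f) = 1 (Q(V, f) = 4*(¼) = 1)
B(T) = 1/(1 + T) (B(T) = 1/(T + 1) = 1/(1 + T))
√(G(-94) + ((-17 + 8)*(-14))*B(-4)) = √(-197 + ((-17 + 8)*(-14))/(1 - 4)) = √(-197 - 9*(-14)/(-3)) = √(-197 + 126*(-⅓)) = √(-197 - 42) = √(-239) = I*√239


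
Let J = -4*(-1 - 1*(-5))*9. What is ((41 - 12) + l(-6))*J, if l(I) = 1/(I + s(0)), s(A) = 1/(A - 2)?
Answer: -54000/13 ≈ -4153.8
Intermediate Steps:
s(A) = 1/(-2 + A)
J = -144 (J = -4*(-1 + 5)*9 = -4*4*9 = -16*9 = -144)
l(I) = 1/(-½ + I) (l(I) = 1/(I + 1/(-2 + 0)) = 1/(I + 1/(-2)) = 1/(I - ½) = 1/(-½ + I))
((41 - 12) + l(-6))*J = ((41 - 12) + 2/(-1 + 2*(-6)))*(-144) = (29 + 2/(-1 - 12))*(-144) = (29 + 2/(-13))*(-144) = (29 + 2*(-1/13))*(-144) = (29 - 2/13)*(-144) = (375/13)*(-144) = -54000/13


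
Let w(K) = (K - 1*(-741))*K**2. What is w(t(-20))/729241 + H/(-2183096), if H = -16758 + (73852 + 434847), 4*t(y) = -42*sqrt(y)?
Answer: -3925715016661/1592003110136 + 46305*I*sqrt(5)/729241 ≈ -2.4659 + 0.14198*I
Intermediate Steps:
t(y) = -21*sqrt(y)/2 (t(y) = (-42*sqrt(y))/4 = -21*sqrt(y)/2)
H = 491941 (H = -16758 + 508699 = 491941)
w(K) = K**2*(741 + K) (w(K) = (K + 741)*K**2 = (741 + K)*K**2 = K**2*(741 + K))
w(t(-20))/729241 + H/(-2183096) = ((-21*I*sqrt(5))**2*(741 - 21*I*sqrt(5)))/729241 + 491941/(-2183096) = ((-21*I*sqrt(5))**2*(741 - 21*I*sqrt(5)))*(1/729241) + 491941*(-1/2183096) = ((-21*I*sqrt(5))**2*(741 - 21*I*sqrt(5)))*(1/729241) - 491941/2183096 = -2205*(741 - 21*I*sqrt(5))*(1/729241) - 491941/2183096 = (-1633905 + 46305*I*sqrt(5))*(1/729241) - 491941/2183096 = (-1633905/729241 + 46305*I*sqrt(5)/729241) - 491941/2183096 = -3925715016661/1592003110136 + 46305*I*sqrt(5)/729241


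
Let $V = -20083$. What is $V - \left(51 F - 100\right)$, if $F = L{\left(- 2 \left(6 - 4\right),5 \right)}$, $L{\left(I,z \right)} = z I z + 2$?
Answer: $-14985$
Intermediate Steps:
$L{\left(I,z \right)} = 2 + I z^{2}$ ($L{\left(I,z \right)} = I z z + 2 = I z^{2} + 2 = 2 + I z^{2}$)
$F = -98$ ($F = 2 + - 2 \left(6 - 4\right) 5^{2} = 2 + \left(-2\right) 2 \cdot 25 = 2 - 100 = -98$)
$V - \left(51 F - 100\right) = -20083 - \left(51 \left(-98\right) - 100\right) = -20083 - \left(-4998 - 100\right) = -20083 - -5098 = -20083 + 5098 = -14985$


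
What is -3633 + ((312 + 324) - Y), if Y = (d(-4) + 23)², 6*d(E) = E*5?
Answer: -30454/9 ≈ -3383.8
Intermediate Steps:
d(E) = 5*E/6 (d(E) = (E*5)/6 = (5*E)/6 = 5*E/6)
Y = 3481/9 (Y = ((⅚)*(-4) + 23)² = (-10/3 + 23)² = (59/3)² = 3481/9 ≈ 386.78)
-3633 + ((312 + 324) - Y) = -3633 + ((312 + 324) - 1*3481/9) = -3633 + (636 - 3481/9) = -3633 + 2243/9 = -30454/9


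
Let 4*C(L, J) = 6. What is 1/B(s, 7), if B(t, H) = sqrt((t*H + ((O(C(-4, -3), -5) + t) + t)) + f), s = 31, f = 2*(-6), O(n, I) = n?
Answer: sqrt(1074)/537 ≈ 0.061028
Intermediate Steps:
C(L, J) = 3/2 (C(L, J) = (1/4)*6 = 3/2)
f = -12
B(t, H) = sqrt(-21/2 + 2*t + H*t) (B(t, H) = sqrt((t*H + ((3/2 + t) + t)) - 12) = sqrt((H*t + (3/2 + 2*t)) - 12) = sqrt((3/2 + 2*t + H*t) - 12) = sqrt(-21/2 + 2*t + H*t))
1/B(s, 7) = 1/(sqrt(-42 + 8*31 + 4*7*31)/2) = 1/(sqrt(-42 + 248 + 868)/2) = 1/(sqrt(1074)/2) = sqrt(1074)/537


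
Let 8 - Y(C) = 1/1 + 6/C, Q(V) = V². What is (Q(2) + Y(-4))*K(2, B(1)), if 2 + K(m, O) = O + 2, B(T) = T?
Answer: 25/2 ≈ 12.500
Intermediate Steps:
Y(C) = 7 - 6/C (Y(C) = 8 - (1/1 + 6/C) = 8 - (1*1 + 6/C) = 8 - (1 + 6/C) = 8 + (-1 - 6/C) = 7 - 6/C)
K(m, O) = O (K(m, O) = -2 + (O + 2) = -2 + (2 + O) = O)
(Q(2) + Y(-4))*K(2, B(1)) = (2² + (7 - 6/(-4)))*1 = (4 + (7 - 6*(-¼)))*1 = (4 + (7 + 3/2))*1 = (4 + 17/2)*1 = (25/2)*1 = 25/2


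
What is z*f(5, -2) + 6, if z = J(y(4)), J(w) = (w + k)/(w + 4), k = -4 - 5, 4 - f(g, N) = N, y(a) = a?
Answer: 9/4 ≈ 2.2500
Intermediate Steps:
f(g, N) = 4 - N
k = -9
J(w) = (-9 + w)/(4 + w) (J(w) = (w - 9)/(w + 4) = (-9 + w)/(4 + w))
z = -5/8 (z = (-9 + 4)/(4 + 4) = -5/8 ≈ -0.62500)
z*f(5, -2) + 6 = -5*(4 - 1*(-2))/8 + 6 = -5*(4 + 2)/8 + 6 = -5/8*6 + 6 = -15/4 + 6 = 9/4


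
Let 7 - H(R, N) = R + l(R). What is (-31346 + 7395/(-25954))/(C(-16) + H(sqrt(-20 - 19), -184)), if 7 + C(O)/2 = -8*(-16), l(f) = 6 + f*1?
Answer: -65898479799/512202190 - 813561479*I*sqrt(39)/768303285 ≈ -128.66 - 6.6129*I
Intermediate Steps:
l(f) = 6 + f
C(O) = 242 (C(O) = -14 + 2*(-8*(-16)) = -14 + 2*128 = -14 + 256 = 242)
H(R, N) = 1 - 2*R (H(R, N) = 7 - (R + (6 + R)) = 7 - (6 + 2*R) = 7 + (-6 - 2*R) = 1 - 2*R)
(-31346 + 7395/(-25954))/(C(-16) + H(sqrt(-20 - 19), -184)) = (-31346 + 7395/(-25954))/(242 + (1 - 2*sqrt(-20 - 19))) = (-31346 + 7395*(-1/25954))/(242 + (1 - 2*I*sqrt(39))) = (-31346 - 7395/25954)/(242 + (1 - 2*I*sqrt(39))) = -813561479/(25954*(242 + (1 - 2*I*sqrt(39)))) = -813561479/(25954*(243 - 2*I*sqrt(39)))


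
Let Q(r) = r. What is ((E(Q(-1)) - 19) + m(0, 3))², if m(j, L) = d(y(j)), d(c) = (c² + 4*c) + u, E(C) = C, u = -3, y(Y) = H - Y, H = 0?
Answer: 529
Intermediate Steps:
y(Y) = -Y (y(Y) = 0 - Y = -Y)
d(c) = -3 + c² + 4*c (d(c) = (c² + 4*c) - 3 = -3 + c² + 4*c)
m(j, L) = -3 + j² - 4*j (m(j, L) = -3 + (-j)² + 4*(-j) = -3 + j² - 4*j)
((E(Q(-1)) - 19) + m(0, 3))² = ((-1 - 19) + (-3 + 0² - 4*0))² = (-20 + (-3 + 0 + 0))² = (-20 - 3)² = (-23)² = 529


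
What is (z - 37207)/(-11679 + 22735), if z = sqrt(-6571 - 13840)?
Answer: -37207/11056 + I*sqrt(20411)/11056 ≈ -3.3653 + 0.012922*I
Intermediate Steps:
z = I*sqrt(20411) (z = sqrt(-20411) = I*sqrt(20411) ≈ 142.87*I)
(z - 37207)/(-11679 + 22735) = (I*sqrt(20411) - 37207)/(-11679 + 22735) = (-37207 + I*sqrt(20411))/11056 = (-37207 + I*sqrt(20411))*(1/11056) = -37207/11056 + I*sqrt(20411)/11056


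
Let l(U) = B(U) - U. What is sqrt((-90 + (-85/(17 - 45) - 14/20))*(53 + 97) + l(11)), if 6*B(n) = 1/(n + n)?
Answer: I*sqrt(2809058637)/462 ≈ 114.72*I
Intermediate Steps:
B(n) = 1/(12*n) (B(n) = 1/(6*(n + n)) = 1/(6*((2*n))) = (1/(2*n))/6 = 1/(12*n))
l(U) = -U + 1/(12*U) (l(U) = 1/(12*U) - U = -U + 1/(12*U))
sqrt((-90 + (-85/(17 - 45) - 14/20))*(53 + 97) + l(11)) = sqrt((-90 + (-85/(17 - 45) - 14/20))*(53 + 97) + (-1*11 + (1/12)/11)) = sqrt((-90 + (-85/(-28) - 14*1/20))*150 + (-11 + (1/12)*(1/11))) = sqrt((-90 + (-85*(-1/28) - 7/10))*150 + (-11 + 1/132)) = sqrt((-90 + (85/28 - 7/10))*150 - 1451/132) = sqrt((-90 + 327/140)*150 - 1451/132) = sqrt(-12273/140*150 - 1451/132) = sqrt(-184095/14 - 1451/132) = sqrt(-12160427/924) = I*sqrt(2809058637)/462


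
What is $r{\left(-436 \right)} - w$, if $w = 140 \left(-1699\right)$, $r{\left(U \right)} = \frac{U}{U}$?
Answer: $237861$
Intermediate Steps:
$r{\left(U \right)} = 1$
$w = -237860$
$r{\left(-436 \right)} - w = 1 - -237860 = 1 + 237860 = 237861$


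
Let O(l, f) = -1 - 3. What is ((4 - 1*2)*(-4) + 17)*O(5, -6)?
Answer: -36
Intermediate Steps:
O(l, f) = -4
((4 - 1*2)*(-4) + 17)*O(5, -6) = ((4 - 1*2)*(-4) + 17)*(-4) = ((4 - 2)*(-4) + 17)*(-4) = (2*(-4) + 17)*(-4) = (-8 + 17)*(-4) = 9*(-4) = -36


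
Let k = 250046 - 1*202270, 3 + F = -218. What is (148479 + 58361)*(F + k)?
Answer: 9836276200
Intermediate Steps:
F = -221 (F = -3 - 218 = -221)
k = 47776 (k = 250046 - 202270 = 47776)
(148479 + 58361)*(F + k) = (148479 + 58361)*(-221 + 47776) = 206840*47555 = 9836276200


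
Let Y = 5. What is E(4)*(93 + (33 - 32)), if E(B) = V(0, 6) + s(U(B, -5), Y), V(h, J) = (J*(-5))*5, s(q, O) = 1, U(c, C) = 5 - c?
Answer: -14006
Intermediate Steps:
V(h, J) = -25*J (V(h, J) = -5*J*5 = -25*J)
E(B) = -149 (E(B) = -25*6 + 1 = -150 + 1 = -149)
E(4)*(93 + (33 - 32)) = -149*(93 + (33 - 32)) = -149*(93 + 1) = -149*94 = -14006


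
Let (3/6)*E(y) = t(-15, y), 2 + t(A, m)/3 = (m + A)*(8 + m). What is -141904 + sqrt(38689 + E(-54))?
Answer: -141904 + sqrt(57721) ≈ -1.4166e+5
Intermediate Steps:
t(A, m) = -6 + 3*(8 + m)*(A + m) (t(A, m) = -6 + 3*((m + A)*(8 + m)) = -6 + 3*((A + m)*(8 + m)) = -6 + 3*((8 + m)*(A + m)) = -6 + 3*(8 + m)*(A + m))
E(y) = -732 - 42*y + 6*y**2 (E(y) = 2*(-6 + 3*y**2 + 24*(-15) + 24*y + 3*(-15)*y) = 2*(-6 + 3*y**2 - 360 + 24*y - 45*y) = 2*(-366 - 21*y + 3*y**2) = -732 - 42*y + 6*y**2)
-141904 + sqrt(38689 + E(-54)) = -141904 + sqrt(38689 + (-732 - 42*(-54) + 6*(-54)**2)) = -141904 + sqrt(38689 + (-732 + 2268 + 6*2916)) = -141904 + sqrt(38689 + (-732 + 2268 + 17496)) = -141904 + sqrt(38689 + 19032) = -141904 + sqrt(57721)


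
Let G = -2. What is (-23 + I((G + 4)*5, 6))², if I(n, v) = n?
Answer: 169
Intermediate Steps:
(-23 + I((G + 4)*5, 6))² = (-23 + (-2 + 4)*5)² = (-23 + 2*5)² = (-23 + 10)² = (-13)² = 169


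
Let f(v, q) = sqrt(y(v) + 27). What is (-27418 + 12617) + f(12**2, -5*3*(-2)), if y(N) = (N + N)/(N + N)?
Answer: -14801 + 2*sqrt(7) ≈ -14796.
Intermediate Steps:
y(N) = 1 (y(N) = (2*N)/((2*N)) = (2*N)*(1/(2*N)) = 1)
f(v, q) = 2*sqrt(7) (f(v, q) = sqrt(1 + 27) = sqrt(28) = 2*sqrt(7))
(-27418 + 12617) + f(12**2, -5*3*(-2)) = (-27418 + 12617) + 2*sqrt(7) = -14801 + 2*sqrt(7)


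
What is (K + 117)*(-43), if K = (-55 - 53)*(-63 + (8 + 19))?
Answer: -172215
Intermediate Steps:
K = 3888 (K = -108*(-63 + 27) = -108*(-36) = 3888)
(K + 117)*(-43) = (3888 + 117)*(-43) = 4005*(-43) = -172215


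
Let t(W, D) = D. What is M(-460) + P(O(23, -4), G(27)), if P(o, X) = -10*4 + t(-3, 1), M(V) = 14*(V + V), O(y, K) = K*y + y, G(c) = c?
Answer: -12919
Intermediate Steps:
O(y, K) = y + K*y
M(V) = 28*V (M(V) = 14*(2*V) = 28*V)
P(o, X) = -39 (P(o, X) = -10*4 + 1 = -40 + 1 = -39)
M(-460) + P(O(23, -4), G(27)) = 28*(-460) - 39 = -12880 - 39 = -12919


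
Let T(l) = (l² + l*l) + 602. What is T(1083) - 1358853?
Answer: 987527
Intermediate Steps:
T(l) = 602 + 2*l² (T(l) = (l² + l²) + 602 = 2*l² + 602 = 602 + 2*l²)
T(1083) - 1358853 = (602 + 2*1083²) - 1358853 = (602 + 2*1172889) - 1358853 = (602 + 2345778) - 1358853 = 2346380 - 1358853 = 987527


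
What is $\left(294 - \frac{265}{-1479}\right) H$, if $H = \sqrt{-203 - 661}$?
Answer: $\frac{1740364 i \sqrt{6}}{493} \approx 8647.1 i$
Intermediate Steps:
$H = 12 i \sqrt{6}$ ($H = \sqrt{-864} = 12 i \sqrt{6} \approx 29.394 i$)
$\left(294 - \frac{265}{-1479}\right) H = \left(294 - \frac{265}{-1479}\right) 12 i \sqrt{6} = \left(294 - - \frac{265}{1479}\right) 12 i \sqrt{6} = \left(294 + \frac{265}{1479}\right) 12 i \sqrt{6} = \frac{435091 \cdot 12 i \sqrt{6}}{1479} = \frac{1740364 i \sqrt{6}}{493}$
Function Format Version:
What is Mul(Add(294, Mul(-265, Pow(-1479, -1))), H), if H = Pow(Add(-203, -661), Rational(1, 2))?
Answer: Mul(Rational(1740364, 493), I, Pow(6, Rational(1, 2))) ≈ Mul(8647.1, I)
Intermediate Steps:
H = Mul(12, I, Pow(6, Rational(1, 2))) (H = Pow(-864, Rational(1, 2)) = Mul(12, I, Pow(6, Rational(1, 2))) ≈ Mul(29.394, I))
Mul(Add(294, Mul(-265, Pow(-1479, -1))), H) = Mul(Add(294, Mul(-265, Pow(-1479, -1))), Mul(12, I, Pow(6, Rational(1, 2)))) = Mul(Add(294, Mul(-265, Rational(-1, 1479))), Mul(12, I, Pow(6, Rational(1, 2)))) = Mul(Add(294, Rational(265, 1479)), Mul(12, I, Pow(6, Rational(1, 2)))) = Mul(Rational(435091, 1479), Mul(12, I, Pow(6, Rational(1, 2)))) = Mul(Rational(1740364, 493), I, Pow(6, Rational(1, 2)))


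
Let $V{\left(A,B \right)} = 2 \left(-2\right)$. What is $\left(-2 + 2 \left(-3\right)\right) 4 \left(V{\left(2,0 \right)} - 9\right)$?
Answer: $416$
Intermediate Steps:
$V{\left(A,B \right)} = -4$
$\left(-2 + 2 \left(-3\right)\right) 4 \left(V{\left(2,0 \right)} - 9\right) = \left(-2 + 2 \left(-3\right)\right) 4 \left(-4 - 9\right) = \left(-2 - 6\right) 4 \left(-4 - 9\right) = \left(-8\right) 4 \left(-13\right) = \left(-32\right) \left(-13\right) = 416$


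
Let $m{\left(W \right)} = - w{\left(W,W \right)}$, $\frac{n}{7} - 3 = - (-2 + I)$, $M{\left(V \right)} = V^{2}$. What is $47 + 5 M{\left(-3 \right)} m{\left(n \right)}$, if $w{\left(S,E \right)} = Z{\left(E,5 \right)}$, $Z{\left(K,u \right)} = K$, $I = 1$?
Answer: $-1213$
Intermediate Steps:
$w{\left(S,E \right)} = E$
$n = 28$ ($n = 21 + 7 \left(- (-2 + 1)\right) = 21 + 7 \left(\left(-1\right) \left(-1\right)\right) = 21 + 7 \cdot 1 = 21 + 7 = 28$)
$m{\left(W \right)} = - W$
$47 + 5 M{\left(-3 \right)} m{\left(n \right)} = 47 + 5 \left(-3\right)^{2} \left(\left(-1\right) 28\right) = 47 + 5 \cdot 9 \left(-28\right) = 47 + 45 \left(-28\right) = 47 - 1260 = -1213$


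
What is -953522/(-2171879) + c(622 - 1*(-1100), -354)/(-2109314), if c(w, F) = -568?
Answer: 1006255465590/2290587390503 ≈ 0.43930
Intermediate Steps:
-953522/(-2171879) + c(622 - 1*(-1100), -354)/(-2109314) = -953522/(-2171879) - 568/(-2109314) = -953522*(-1/2171879) - 568*(-1/2109314) = 953522/2171879 + 284/1054657 = 1006255465590/2290587390503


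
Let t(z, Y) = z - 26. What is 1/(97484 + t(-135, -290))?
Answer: 1/97323 ≈ 1.0275e-5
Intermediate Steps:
t(z, Y) = -26 + z
1/(97484 + t(-135, -290)) = 1/(97484 + (-26 - 135)) = 1/(97484 - 161) = 1/97323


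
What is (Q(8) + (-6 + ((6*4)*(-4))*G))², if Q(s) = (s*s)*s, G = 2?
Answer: 98596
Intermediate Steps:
Q(s) = s³ (Q(s) = s²*s = s³)
(Q(8) + (-6 + ((6*4)*(-4))*G))² = (8³ + (-6 + ((6*4)*(-4))*2))² = (512 + (-6 + (24*(-4))*2))² = (512 + (-6 - 96*2))² = (512 + (-6 - 192))² = (512 - 198)² = 314² = 98596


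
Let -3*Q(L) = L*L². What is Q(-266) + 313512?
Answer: 19761632/3 ≈ 6.5872e+6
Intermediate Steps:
Q(L) = -L³/3 (Q(L) = -L*L²/3 = -L³/3)
Q(-266) + 313512 = -⅓*(-266)³ + 313512 = -⅓*(-18821096) + 313512 = 18821096/3 + 313512 = 19761632/3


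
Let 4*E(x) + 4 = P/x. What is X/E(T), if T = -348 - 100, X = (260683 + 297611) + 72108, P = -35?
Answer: -161382912/251 ≈ -6.4296e+5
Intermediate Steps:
X = 630402 (X = 558294 + 72108 = 630402)
T = -448
E(x) = -1 - 35/(4*x) (E(x) = -1 + (-35/x)/4 = -1 - 35/(4*x))
X/E(T) = 630402/(((-35/4 - 1*(-448))/(-448))) = 630402/((-(-35/4 + 448)/448)) = 630402/((-1/448*1757/4)) = 630402/(-251/256) = 630402*(-256/251) = -161382912/251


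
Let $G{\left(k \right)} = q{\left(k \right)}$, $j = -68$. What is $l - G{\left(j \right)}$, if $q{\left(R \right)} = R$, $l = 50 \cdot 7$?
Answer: $418$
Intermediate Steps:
$l = 350$
$G{\left(k \right)} = k$
$l - G{\left(j \right)} = 350 - -68 = 350 + 68 = 418$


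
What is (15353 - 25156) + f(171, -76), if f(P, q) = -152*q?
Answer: 1749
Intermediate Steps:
(15353 - 25156) + f(171, -76) = (15353 - 25156) - 152*(-76) = -9803 + 11552 = 1749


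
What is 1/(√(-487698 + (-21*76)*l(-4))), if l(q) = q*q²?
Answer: -I*√385554/385554 ≈ -0.0016105*I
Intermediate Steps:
l(q) = q³
1/(√(-487698 + (-21*76)*l(-4))) = 1/(√(-487698 - 21*76*(-4)³)) = 1/(√(-487698 - 1596*(-64))) = 1/(√(-487698 + 102144)) = 1/(√(-385554)) = 1/(I*√385554) = -I*√385554/385554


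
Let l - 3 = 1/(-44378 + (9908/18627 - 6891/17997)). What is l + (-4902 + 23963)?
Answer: 13505293686269053/708418679303 ≈ 19064.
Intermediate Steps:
l = 2125240074570/708418679303 (l = 3 + 1/(-44378 + (9908/18627 - 6891/17997)) = 3 + 1/(-44378 + (9908*(1/18627) - 6891*1/17997)) = 3 + 1/(-44378 + (9908/18627 - 2297/5999)) = 3 + 1/(-44378 + 2378839/15963339) = 3 + 1/(-708418679303/15963339) = 3 - 15963339/708418679303 = 2125240074570/708418679303 ≈ 3.0000)
l + (-4902 + 23963) = 2125240074570/708418679303 + (-4902 + 23963) = 2125240074570/708418679303 + 19061 = 13505293686269053/708418679303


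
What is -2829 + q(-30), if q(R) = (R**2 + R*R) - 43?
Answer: -1072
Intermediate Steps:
q(R) = -43 + 2*R**2 (q(R) = (R**2 + R**2) - 43 = 2*R**2 - 43 = -43 + 2*R**2)
-2829 + q(-30) = -2829 + (-43 + 2*(-30)**2) = -2829 + (-43 + 2*900) = -2829 + (-43 + 1800) = -2829 + 1757 = -1072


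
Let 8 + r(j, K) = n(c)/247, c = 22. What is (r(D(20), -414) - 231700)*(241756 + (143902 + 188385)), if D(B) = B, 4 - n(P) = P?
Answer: -32853568127442/247 ≈ -1.3301e+11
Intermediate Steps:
n(P) = 4 - P
r(j, K) = -1994/247 (r(j, K) = -8 + (4 - 1*22)/247 = -8 + (4 - 22)*(1/247) = -8 - 18*1/247 = -8 - 18/247 = -1994/247)
(r(D(20), -414) - 231700)*(241756 + (143902 + 188385)) = (-1994/247 - 231700)*(241756 + (143902 + 188385)) = -57231894*(241756 + 332287)/247 = -57231894/247*574043 = -32853568127442/247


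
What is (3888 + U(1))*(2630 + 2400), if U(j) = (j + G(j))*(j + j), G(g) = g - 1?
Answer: 19566700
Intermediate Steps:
G(g) = -1 + g
U(j) = 2*j*(-1 + 2*j) (U(j) = (j + (-1 + j))*(j + j) = (-1 + 2*j)*(2*j) = 2*j*(-1 + 2*j))
(3888 + U(1))*(2630 + 2400) = (3888 + 2*1*(-1 + 2*1))*(2630 + 2400) = (3888 + 2*1*(-1 + 2))*5030 = (3888 + 2*1*1)*5030 = (3888 + 2)*5030 = 3890*5030 = 19566700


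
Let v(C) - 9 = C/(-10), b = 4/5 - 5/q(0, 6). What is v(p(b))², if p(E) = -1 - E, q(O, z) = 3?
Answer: 456976/5625 ≈ 81.240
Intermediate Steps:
b = -13/15 (b = 4/5 - 5/3 = 4*(⅕) - 5*⅓ = ⅘ - 5/3 = -13/15 ≈ -0.86667)
v(C) = 9 - C/10 (v(C) = 9 + C/(-10) = 9 + C*(-⅒) = 9 - C/10)
v(p(b))² = (9 - (-1 - 1*(-13/15))/10)² = (9 - (-1 + 13/15)/10)² = (9 - ⅒*(-2/15))² = (9 + 1/75)² = (676/75)² = 456976/5625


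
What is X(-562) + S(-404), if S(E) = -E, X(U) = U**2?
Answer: 316248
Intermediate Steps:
X(-562) + S(-404) = (-562)**2 - 1*(-404) = 315844 + 404 = 316248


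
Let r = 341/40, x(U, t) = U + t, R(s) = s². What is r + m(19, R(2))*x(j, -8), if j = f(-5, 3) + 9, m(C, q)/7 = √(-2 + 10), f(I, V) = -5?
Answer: 341/40 - 56*√2 ≈ -70.671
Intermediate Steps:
m(C, q) = 14*√2 (m(C, q) = 7*√(-2 + 10) = 7*√8 = 7*(2*√2) = 14*√2)
j = 4 (j = -5 + 9 = 4)
r = 341/40 (r = 341*(1/40) = 341/40 ≈ 8.5250)
r + m(19, R(2))*x(j, -8) = 341/40 + (14*√2)*(4 - 8) = 341/40 + (14*√2)*(-4) = 341/40 - 56*√2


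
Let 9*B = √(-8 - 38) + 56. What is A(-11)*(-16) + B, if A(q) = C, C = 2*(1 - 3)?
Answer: 632/9 + I*√46/9 ≈ 70.222 + 0.75359*I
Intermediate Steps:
C = -4 (C = 2*(-2) = -4)
A(q) = -4
B = 56/9 + I*√46/9 (B = (√(-8 - 38) + 56)/9 = (√(-46) + 56)/9 = (I*√46 + 56)/9 = (56 + I*√46)/9 = 56/9 + I*√46/9 ≈ 6.2222 + 0.75359*I)
A(-11)*(-16) + B = -4*(-16) + (56/9 + I*√46/9) = 64 + (56/9 + I*√46/9) = 632/9 + I*√46/9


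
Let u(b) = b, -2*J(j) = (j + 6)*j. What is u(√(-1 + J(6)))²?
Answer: -37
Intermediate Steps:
J(j) = -j*(6 + j)/2 (J(j) = -(j + 6)*j/2 = -(6 + j)*j/2 = -j*(6 + j)/2)
u(√(-1 + J(6)))² = (√(-1 - ½*6*(6 + 6)))² = (√(-1 - ½*6*12))² = (√(-1 - 36))² = (√(-37))² = (I*√37)² = -37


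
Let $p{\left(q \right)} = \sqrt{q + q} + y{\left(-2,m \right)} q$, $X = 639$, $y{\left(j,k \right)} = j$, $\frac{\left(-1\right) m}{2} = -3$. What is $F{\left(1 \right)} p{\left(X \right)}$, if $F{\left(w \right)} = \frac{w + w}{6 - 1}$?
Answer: $- \frac{2556}{5} + \frac{6 \sqrt{142}}{5} \approx -496.9$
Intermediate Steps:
$m = 6$ ($m = \left(-2\right) \left(-3\right) = 6$)
$F{\left(w \right)} = \frac{2 w}{5}$
$p{\left(q \right)} = - 2 q + \sqrt{2} \sqrt{q}$ ($p{\left(q \right)} = \sqrt{q + q} - 2 q = \sqrt{2 q} - 2 q = \sqrt{2} \sqrt{q} - 2 q = - 2 q + \sqrt{2} \sqrt{q}$)
$F{\left(1 \right)} p{\left(X \right)} = \frac{2}{5} \cdot 1 \left(\left(-2\right) 639 + \sqrt{2} \sqrt{639}\right) = \frac{2 \left(-1278 + \sqrt{2} \cdot 3 \sqrt{71}\right)}{5} = \frac{2 \left(-1278 + 3 \sqrt{142}\right)}{5} = - \frac{2556}{5} + \frac{6 \sqrt{142}}{5}$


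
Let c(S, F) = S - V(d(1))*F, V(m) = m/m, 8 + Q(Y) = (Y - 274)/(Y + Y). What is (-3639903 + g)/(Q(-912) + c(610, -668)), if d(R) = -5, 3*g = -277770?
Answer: -3404033616/1158833 ≈ -2937.5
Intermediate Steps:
g = -92590 (g = (⅓)*(-277770) = -92590)
Q(Y) = -8 + (-274 + Y)/(2*Y) (Q(Y) = -8 + (Y - 274)/(Y + Y) = -8 + (-274 + Y)/((2*Y)) = -8 + (-274 + Y)*(1/(2*Y)) = -8 + (-274 + Y)/(2*Y))
V(m) = 1
c(S, F) = S - F
(-3639903 + g)/(Q(-912) + c(610, -668)) = (-3639903 - 92590)/((-15/2 - 137/(-912)) + (610 - 1*(-668))) = -3732493/((-15/2 - 137*(-1/912)) + (610 + 668)) = -3732493/((-15/2 + 137/912) + 1278) = -3732493/(-6703/912 + 1278) = -3732493/1158833/912 = -3732493*912/1158833 = -3404033616/1158833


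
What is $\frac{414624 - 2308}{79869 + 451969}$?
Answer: $\frac{206158}{265919} \approx 0.77527$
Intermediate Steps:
$\frac{414624 - 2308}{79869 + 451969} = \frac{412316}{531838} = 412316 \cdot \frac{1}{531838} = \frac{206158}{265919}$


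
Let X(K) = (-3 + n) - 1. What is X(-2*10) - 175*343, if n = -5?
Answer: -60034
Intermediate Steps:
X(K) = -9 (X(K) = (-3 - 5) - 1 = -8 - 1 = -9)
X(-2*10) - 175*343 = -9 - 175*343 = -9 - 60025 = -60034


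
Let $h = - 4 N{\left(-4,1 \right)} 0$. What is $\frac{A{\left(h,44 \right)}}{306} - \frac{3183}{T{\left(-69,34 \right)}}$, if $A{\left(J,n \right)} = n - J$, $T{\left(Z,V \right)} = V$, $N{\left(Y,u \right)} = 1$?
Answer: $- \frac{28603}{306} \approx -93.474$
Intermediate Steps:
$h = 0$ ($h = \left(-4\right) 1 \cdot 0 = \left(-4\right) 0 = 0$)
$\frac{A{\left(h,44 \right)}}{306} - \frac{3183}{T{\left(-69,34 \right)}} = \frac{44 - 0}{306} - \frac{3183}{34} = \left(44 + 0\right) \frac{1}{306} - \frac{3183}{34} = 44 \cdot \frac{1}{306} - \frac{3183}{34} = \frac{22}{153} - \frac{3183}{34} = - \frac{28603}{306}$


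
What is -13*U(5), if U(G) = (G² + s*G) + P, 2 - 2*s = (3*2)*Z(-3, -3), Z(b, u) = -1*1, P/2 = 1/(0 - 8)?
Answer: -2327/4 ≈ -581.75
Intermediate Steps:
P = -¼ (P = 2/(0 - 8) = 2/(-8) = 2*(-⅛) = -¼ ≈ -0.25000)
Z(b, u) = -1
s = 4 (s = 1 - 3*2*(-1)/2 = 1 - 3*(-1) = 1 - ½*(-6) = 1 + 3 = 4)
U(G) = -¼ + G² + 4*G (U(G) = (G² + 4*G) - ¼ = -¼ + G² + 4*G)
-13*U(5) = -13*(-¼ + 5² + 4*5) = -13*(-¼ + 25 + 20) = -13*179/4 = -2327/4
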